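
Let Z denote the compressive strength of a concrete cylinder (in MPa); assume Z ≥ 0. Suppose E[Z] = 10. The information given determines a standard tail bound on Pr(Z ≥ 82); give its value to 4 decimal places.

Only the mean of a non-negative variable is known, so Markov's inequality is the applicable tail bound.
Markov's inequality: for a non-negative random variable, Pr(Z ≥ a) ≤ E[Z]/a.
Here E[Z] = 10 and a = 82, so the bound is 10/82 = 0.1220.

0.1220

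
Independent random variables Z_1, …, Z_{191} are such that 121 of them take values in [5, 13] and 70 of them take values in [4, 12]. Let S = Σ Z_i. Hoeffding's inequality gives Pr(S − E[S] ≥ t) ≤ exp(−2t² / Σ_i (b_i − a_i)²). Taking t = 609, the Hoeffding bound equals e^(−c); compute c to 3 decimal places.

Σ(b_i − a_i)² = 121·8² + 70·8² = 12224.
c = 2t² / 12224 = 2·609² / 12224 = 60.6808.

60.681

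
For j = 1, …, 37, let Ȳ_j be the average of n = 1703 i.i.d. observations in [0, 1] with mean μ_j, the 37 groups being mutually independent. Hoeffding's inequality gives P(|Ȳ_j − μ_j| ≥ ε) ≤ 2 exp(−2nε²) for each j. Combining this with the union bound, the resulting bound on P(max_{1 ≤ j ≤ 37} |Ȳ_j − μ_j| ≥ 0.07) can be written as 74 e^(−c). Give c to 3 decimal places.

16.689

Union bound over the 37 events: P(max_{1 ≤ j ≤ 37} |Ȳ_j − μ_j| ≥ 0.07) ≤ 37·2·exp(−2nε²) = 74 exp(−2·1703·0.07²).
So c = 2·1703·0.07² = 16.6894.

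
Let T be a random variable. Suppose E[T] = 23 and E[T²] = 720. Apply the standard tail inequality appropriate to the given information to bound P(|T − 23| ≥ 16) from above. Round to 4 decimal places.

The first two moments determine the variance, so Chebyshev's inequality is the sharpest standard bound available.
Var(T) = E[T²] − (E[T])² = 720 − 529 = 191.
Chebyshev's inequality: P(|T − μ| ≥ t) ≤ Var(T)/t² = 191/256 = 0.7461.

0.7461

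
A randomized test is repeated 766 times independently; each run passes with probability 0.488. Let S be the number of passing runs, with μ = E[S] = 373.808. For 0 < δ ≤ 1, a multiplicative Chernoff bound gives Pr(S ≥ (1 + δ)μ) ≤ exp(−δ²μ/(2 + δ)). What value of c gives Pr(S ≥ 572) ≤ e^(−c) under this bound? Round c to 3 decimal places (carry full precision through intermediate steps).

Write 572 = (1 + δ)μ, so δ = 572/373.808 − 1 = 0.5301973…
Then the exponent is δ²μ/(2 + δ) = (572 − μ)² / (μ·(2 + δ)) = 41.530701.

41.531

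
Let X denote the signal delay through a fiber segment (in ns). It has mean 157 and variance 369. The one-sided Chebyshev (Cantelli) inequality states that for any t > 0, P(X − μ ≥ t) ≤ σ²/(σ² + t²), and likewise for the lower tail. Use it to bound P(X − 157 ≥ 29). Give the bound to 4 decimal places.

Here σ² = 369 and t = 29, so σ² + t² = 1210.
Cantelli's bound: 369/1210 = 0.3050.

0.3050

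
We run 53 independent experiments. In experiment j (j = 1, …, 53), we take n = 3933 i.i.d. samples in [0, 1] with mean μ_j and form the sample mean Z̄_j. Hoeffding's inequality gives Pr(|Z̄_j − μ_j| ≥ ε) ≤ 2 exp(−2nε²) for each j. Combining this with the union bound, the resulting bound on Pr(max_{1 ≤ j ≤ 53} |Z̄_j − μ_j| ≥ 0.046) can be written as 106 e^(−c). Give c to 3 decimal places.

16.644

Union bound over the 53 events: Pr(max_{1 ≤ j ≤ 53} |Z̄_j − μ_j| ≥ 0.046) ≤ 53·2·exp(−2nε²) = 106 exp(−2·3933·0.046²).
So c = 2·3933·0.046² = 16.6445.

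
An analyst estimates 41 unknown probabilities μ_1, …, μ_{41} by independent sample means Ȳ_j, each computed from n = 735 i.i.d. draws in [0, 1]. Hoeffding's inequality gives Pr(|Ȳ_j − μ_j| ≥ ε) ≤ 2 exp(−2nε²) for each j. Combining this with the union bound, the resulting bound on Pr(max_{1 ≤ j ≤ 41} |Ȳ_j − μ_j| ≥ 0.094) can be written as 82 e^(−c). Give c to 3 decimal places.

Union bound over the 41 events: Pr(max_{1 ≤ j ≤ 41} |Ȳ_j − μ_j| ≥ 0.094) ≤ 41·2·exp(−2nε²) = 82 exp(−2·735·0.094²).
So c = 2·735·0.094² = 12.9889.

12.989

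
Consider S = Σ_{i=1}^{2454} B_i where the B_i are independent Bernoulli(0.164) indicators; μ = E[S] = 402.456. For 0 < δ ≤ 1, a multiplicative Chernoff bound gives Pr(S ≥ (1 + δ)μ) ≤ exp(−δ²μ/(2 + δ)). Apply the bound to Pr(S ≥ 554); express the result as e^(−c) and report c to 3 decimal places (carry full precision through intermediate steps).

24.011

Write 554 = (1 + δ)μ, so δ = 554/402.456 − 1 = 0.376548…
Then the exponent is δ²μ/(2 + δ) = (554 − μ)² / (μ·(2 + δ)) = 24.011124.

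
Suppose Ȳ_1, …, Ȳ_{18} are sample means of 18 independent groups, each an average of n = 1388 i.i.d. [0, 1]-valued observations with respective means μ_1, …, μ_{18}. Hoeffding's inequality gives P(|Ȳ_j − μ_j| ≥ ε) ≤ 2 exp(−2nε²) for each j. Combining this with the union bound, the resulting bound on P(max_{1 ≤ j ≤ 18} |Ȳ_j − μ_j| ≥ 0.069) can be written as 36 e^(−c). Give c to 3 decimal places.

Union bound over the 18 events: P(max_{1 ≤ j ≤ 18} |Ȳ_j − μ_j| ≥ 0.069) ≤ 18·2·exp(−2nε²) = 36 exp(−2·1388·0.069²).
So c = 2·1388·0.069² = 13.2165.

13.217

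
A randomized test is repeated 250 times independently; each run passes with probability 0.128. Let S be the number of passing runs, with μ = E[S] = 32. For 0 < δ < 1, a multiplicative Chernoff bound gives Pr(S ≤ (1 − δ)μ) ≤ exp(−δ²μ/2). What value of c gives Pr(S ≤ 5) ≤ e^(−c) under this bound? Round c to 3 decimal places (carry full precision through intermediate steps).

11.391

Write 5 = (1 − δ)μ, so δ = 1 − 5/32 = 0.84375…
Then the exponent is δ²μ/2 = (μ − 5)²/(2μ) = 11.390625.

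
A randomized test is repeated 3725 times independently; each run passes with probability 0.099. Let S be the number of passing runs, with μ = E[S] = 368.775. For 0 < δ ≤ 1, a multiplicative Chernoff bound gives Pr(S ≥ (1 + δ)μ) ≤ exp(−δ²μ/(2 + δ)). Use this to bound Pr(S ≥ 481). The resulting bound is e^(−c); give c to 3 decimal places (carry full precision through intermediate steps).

Write 481 = (1 + δ)μ, so δ = 481/368.775 − 1 = 0.3043184…
Then the exponent is δ²μ/(2 + δ) = (481 − μ)² / (μ·(2 + δ)) = 14.820924.

14.821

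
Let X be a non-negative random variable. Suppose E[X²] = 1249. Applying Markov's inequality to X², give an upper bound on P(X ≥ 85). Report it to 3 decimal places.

0.173

Since X ≥ 0, the event {X ≥ 85} is the same as {X² ≥ 7225}.
Markov's inequality applied to X² gives P(X² ≥ 7225) ≤ E[X²]/7225 = 1249/7225 = 0.1729.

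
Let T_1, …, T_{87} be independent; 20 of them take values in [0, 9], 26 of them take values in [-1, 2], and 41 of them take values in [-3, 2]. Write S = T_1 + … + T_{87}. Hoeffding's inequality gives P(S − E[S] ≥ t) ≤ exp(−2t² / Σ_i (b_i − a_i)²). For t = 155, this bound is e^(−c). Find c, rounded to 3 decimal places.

16.690

Σ(b_i − a_i)² = 20·9² + 26·3² + 41·5² = 2879.
c = 2t² / 2879 = 2·155² / 2879 = 16.6898.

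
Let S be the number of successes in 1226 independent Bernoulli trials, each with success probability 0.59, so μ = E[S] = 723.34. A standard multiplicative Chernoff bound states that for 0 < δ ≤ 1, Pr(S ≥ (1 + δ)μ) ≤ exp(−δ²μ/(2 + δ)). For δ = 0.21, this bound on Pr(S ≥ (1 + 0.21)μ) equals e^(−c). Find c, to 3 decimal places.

c = δ²μ/(2 + δ) = 0.21²·723.34/(2 + 0.21) = 14.4341.

14.434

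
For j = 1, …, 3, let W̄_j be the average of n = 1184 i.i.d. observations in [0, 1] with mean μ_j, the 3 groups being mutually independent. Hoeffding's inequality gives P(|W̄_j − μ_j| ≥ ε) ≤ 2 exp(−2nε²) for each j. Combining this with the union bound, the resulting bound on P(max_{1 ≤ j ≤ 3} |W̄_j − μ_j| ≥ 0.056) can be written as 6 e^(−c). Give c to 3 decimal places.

7.426

Union bound over the 3 events: P(max_{1 ≤ j ≤ 3} |W̄_j − μ_j| ≥ 0.056) ≤ 3·2·exp(−2nε²) = 6 exp(−2·1184·0.056²).
So c = 2·1184·0.056² = 7.4260.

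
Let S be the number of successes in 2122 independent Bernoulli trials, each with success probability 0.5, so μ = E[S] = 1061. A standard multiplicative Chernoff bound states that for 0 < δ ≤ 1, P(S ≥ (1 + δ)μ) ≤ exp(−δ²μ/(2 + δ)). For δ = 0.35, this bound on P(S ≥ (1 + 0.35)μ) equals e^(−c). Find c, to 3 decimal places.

55.307

c = δ²μ/(2 + δ) = 0.35²·1061/(2 + 0.35) = 55.3074.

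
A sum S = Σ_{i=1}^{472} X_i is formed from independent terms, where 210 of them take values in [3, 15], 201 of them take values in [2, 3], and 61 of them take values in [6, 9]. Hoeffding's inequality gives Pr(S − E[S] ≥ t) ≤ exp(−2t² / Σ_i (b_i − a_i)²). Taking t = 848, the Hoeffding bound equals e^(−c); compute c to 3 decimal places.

Σ(b_i − a_i)² = 210·12² + 201·1² + 61·3² = 30990.
c = 2t² / 30990 = 2·848² / 30990 = 46.4088.

46.409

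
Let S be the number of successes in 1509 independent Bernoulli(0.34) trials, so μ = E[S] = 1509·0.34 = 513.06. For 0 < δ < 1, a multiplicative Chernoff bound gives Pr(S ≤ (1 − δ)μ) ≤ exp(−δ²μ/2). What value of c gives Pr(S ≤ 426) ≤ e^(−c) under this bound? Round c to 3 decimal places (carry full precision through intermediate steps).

7.387

Write 426 = (1 − δ)μ, so δ = 1 − 426/513.06 = 0.1696878…
Then the exponent is δ²μ/2 = (μ − 426)²/(2μ) = 7.386508.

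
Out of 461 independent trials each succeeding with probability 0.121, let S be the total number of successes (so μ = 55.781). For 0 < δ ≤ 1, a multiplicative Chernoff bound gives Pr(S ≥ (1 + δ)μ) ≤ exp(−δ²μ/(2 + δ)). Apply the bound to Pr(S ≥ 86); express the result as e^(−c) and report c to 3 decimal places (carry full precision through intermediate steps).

Write 86 = (1 + δ)μ, so δ = 86/55.781 − 1 = 0.5417436…
Then the exponent is δ²μ/(2 + δ) = (86 − μ)² / (μ·(2 + δ)) = 6.440835.

6.441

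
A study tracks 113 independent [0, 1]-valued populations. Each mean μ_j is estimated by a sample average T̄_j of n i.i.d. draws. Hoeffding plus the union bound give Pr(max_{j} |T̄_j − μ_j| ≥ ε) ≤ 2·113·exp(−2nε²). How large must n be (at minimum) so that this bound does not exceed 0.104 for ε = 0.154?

Need 2·113·exp(−2nε²) ≤ 0.104, i.e. exp(−2nε²) ≤ 0.104/226.
So 2nε² ≥ ln(226/0.104) = 7.683899.
Hence n ≥ 7.683899/(2·0.154²) = 161.998.
The smallest integer n is 162.

162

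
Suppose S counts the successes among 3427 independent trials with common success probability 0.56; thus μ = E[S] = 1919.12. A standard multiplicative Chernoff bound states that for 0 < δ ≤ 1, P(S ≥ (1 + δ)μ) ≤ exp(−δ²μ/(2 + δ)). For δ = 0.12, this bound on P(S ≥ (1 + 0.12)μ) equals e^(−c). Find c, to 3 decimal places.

c = δ²μ/(2 + δ) = 0.12²·1919.12/(2 + 0.12) = 13.0355.

13.036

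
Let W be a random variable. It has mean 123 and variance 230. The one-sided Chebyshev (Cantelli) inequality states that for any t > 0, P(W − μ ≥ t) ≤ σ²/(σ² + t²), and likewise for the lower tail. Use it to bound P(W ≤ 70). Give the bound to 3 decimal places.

Here σ² = 230 and t = 53, so σ² + t² = 3039.
Cantelli's bound: 230/3039 = 0.0757.

0.076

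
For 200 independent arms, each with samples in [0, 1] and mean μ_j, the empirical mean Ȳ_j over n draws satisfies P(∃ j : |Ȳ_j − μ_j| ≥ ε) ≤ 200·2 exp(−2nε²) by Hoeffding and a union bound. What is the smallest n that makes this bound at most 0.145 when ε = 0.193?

Need 2·200·exp(−2nε²) ≤ 0.145, i.e. exp(−2nε²) ≤ 0.145/400.
So 2nε² ≥ ln(400/0.145) = 7.922486.
Hence n ≥ 7.922486/(2·0.193²) = 106.345.
The smallest integer n is 107.

107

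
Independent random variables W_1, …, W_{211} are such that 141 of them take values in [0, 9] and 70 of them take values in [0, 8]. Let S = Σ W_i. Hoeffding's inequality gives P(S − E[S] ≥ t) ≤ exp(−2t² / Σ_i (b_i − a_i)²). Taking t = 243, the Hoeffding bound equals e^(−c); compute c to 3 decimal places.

7.427

Σ(b_i − a_i)² = 141·9² + 70·8² = 15901.
c = 2t² / 15901 = 2·243² / 15901 = 7.4271.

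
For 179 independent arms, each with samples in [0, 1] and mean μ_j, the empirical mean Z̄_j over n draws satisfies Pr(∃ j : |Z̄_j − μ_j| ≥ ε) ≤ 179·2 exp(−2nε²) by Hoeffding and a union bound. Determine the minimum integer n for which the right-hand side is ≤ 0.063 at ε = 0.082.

643

Need 2·179·exp(−2nε²) ≤ 0.063, i.e. exp(−2nε²) ≤ 0.063/358.
So 2nε² ≥ ln(358/0.063) = 8.645154.
Hence n ≥ 8.645154/(2·0.082²) = 642.858.
The smallest integer n is 643.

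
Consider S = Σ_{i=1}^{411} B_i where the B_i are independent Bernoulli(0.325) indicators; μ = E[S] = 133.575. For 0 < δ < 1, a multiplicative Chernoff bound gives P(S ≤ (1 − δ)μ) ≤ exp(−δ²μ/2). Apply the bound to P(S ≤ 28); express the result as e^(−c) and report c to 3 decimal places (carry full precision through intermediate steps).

41.722

Write 28 = (1 − δ)μ, so δ = 1 − 28/133.575 = 0.7903799…
Then the exponent is δ²μ/2 = (μ − 28)²/(2μ) = 41.722181.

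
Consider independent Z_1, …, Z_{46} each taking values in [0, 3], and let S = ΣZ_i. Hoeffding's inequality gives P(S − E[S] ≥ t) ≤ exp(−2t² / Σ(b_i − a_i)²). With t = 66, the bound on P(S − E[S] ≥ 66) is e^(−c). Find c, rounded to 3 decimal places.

Σ(b_i − a_i)² = 46·(3)² = 414.
c = 2t²/414 = 2·66²/414 = 21.0435.

21.043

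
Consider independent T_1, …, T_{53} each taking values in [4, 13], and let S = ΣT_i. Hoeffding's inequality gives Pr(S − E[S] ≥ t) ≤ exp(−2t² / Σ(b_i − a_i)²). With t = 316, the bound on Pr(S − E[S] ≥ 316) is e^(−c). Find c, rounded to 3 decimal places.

Σ(b_i − a_i)² = 53·(9)² = 4293.
c = 2t²/4293 = 2·316²/4293 = 46.5204.

46.520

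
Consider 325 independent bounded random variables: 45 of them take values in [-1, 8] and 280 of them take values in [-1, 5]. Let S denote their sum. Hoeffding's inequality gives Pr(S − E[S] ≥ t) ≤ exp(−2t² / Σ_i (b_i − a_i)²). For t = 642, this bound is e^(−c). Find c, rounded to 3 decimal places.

Σ(b_i − a_i)² = 45·9² + 280·6² = 13725.
c = 2t² / 13725 = 2·642² / 13725 = 60.0603.

60.060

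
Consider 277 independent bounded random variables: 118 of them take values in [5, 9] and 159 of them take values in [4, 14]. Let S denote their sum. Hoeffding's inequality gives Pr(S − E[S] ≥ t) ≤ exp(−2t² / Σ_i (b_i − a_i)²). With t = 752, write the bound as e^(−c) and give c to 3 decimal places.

Σ(b_i − a_i)² = 118·4² + 159·10² = 17788.
c = 2t² / 17788 = 2·752² / 17788 = 63.5826.

63.583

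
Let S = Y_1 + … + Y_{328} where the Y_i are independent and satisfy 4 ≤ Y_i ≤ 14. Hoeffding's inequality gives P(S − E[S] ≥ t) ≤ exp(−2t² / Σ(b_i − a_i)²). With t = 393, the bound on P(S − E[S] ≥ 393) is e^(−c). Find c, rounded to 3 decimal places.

Σ(b_i − a_i)² = 328·(10)² = 32800.
c = 2t²/32800 = 2·393²/32800 = 9.4176.

9.418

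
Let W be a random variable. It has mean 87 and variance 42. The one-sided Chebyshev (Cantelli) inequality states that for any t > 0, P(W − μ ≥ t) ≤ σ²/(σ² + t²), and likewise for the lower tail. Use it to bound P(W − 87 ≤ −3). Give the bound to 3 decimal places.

0.824

Here σ² = 42 and t = 3, so σ² + t² = 51.
Cantelli's bound: 42/51 = 0.8235.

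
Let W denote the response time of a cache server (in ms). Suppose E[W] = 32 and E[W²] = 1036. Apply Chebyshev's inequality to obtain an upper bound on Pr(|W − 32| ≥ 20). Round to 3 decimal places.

Var(W) = E[W²] − (E[W])² = 1036 − 1024 = 12.
Chebyshev's inequality: Pr(|W − μ| ≥ t) ≤ Var(W)/t² = 12/400 = 0.0300.

0.030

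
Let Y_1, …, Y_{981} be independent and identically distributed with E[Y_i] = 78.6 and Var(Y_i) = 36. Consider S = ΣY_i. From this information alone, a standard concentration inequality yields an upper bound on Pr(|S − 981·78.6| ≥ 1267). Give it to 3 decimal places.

0.022

With mean and variance of each term known, Chebyshev's inequality bounds the deviation of the sum (or sample mean).
Var(S) = n·Var(Y_i) = 981·36 = 35316.
Chebyshev: Pr(|S − 981·78.6| ≥ 1267) ≤ Var(S)/1267² = 35316/1605289 = 0.0220.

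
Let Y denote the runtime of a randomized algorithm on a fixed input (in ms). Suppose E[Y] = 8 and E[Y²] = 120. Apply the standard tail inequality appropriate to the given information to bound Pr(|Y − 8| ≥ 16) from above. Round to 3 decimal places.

The first two moments determine the variance, so Chebyshev's inequality is the sharpest standard bound available.
Var(Y) = E[Y²] − (E[Y])² = 120 − 64 = 56.
Chebyshev's inequality: Pr(|Y − μ| ≥ t) ≤ Var(Y)/t² = 56/256 = 0.2188.

0.219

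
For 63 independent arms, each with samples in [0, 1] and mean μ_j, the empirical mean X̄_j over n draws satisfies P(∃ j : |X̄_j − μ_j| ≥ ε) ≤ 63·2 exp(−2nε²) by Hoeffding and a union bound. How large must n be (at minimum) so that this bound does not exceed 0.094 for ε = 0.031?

Need 2·63·exp(−2nε²) ≤ 0.094, i.e. exp(−2nε²) ≤ 0.094/126.
So 2nε² ≥ ln(126/0.094) = 7.200742.
Hence n ≥ 7.200742/(2·0.031²) = 3746.484.
The smallest integer n is 3747.

3747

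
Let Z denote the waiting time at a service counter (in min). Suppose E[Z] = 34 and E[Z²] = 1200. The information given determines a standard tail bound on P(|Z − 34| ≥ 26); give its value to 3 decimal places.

0.065

The first two moments determine the variance, so Chebyshev's inequality is the sharpest standard bound available.
Var(Z) = E[Z²] − (E[Z])² = 1200 − 1156 = 44.
Chebyshev's inequality: P(|Z − μ| ≥ t) ≤ Var(Z)/t² = 44/676 = 0.0651.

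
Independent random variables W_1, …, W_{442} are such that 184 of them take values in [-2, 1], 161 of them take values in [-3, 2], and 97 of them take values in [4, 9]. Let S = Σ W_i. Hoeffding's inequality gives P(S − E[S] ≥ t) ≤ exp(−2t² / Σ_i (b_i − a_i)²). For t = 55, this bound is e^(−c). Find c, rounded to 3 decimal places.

0.746

Σ(b_i − a_i)² = 184·3² + 161·5² + 97·5² = 8106.
c = 2t² / 8106 = 2·55² / 8106 = 0.7464.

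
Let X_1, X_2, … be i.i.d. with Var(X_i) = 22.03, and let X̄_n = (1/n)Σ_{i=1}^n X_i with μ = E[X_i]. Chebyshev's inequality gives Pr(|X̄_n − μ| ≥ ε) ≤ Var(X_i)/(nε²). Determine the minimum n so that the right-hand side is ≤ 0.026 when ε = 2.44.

Require 22.03/(n·2.44²) ≤ 0.026, i.e. n ≥ 22.03/(0.026·2.44²) = 142.319.
The smallest integer n is 143.

143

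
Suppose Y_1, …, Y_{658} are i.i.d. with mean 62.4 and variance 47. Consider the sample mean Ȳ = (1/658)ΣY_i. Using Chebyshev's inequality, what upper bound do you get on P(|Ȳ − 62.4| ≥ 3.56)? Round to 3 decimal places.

Var(Ȳ) = Var(Y_i)/n = 47/658 = 0.071429.
Chebyshev: P(|Ȳ − 62.4| ≥ 3.56) ≤ Var(Ȳ)/(3.56)² = 47/(658·3.56²) = 0.0056.

0.006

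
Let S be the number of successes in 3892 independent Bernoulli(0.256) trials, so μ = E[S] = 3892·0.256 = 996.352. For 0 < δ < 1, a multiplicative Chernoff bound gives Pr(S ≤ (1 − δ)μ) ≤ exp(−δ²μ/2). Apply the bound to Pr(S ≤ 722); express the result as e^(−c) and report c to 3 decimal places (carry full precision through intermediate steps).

Write 722 = (1 − δ)μ, so δ = 1 − 722/996.352 = 0.2753565…
Then the exponent is δ²μ/2 = (μ − 722)²/(2μ) = 37.772303.

37.772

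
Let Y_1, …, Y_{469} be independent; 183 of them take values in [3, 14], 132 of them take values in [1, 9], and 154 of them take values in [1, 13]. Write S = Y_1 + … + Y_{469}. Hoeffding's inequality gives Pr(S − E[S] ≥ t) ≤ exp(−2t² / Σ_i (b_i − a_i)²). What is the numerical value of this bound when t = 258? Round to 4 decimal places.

Σ(b_i − a_i)² = 183·11² + 132·8² + 154·12² = 52767.
Exponent = 2·258² / 52767 = 2.52294.
Bound = exp(−2.52294) = 0.08022.

0.0802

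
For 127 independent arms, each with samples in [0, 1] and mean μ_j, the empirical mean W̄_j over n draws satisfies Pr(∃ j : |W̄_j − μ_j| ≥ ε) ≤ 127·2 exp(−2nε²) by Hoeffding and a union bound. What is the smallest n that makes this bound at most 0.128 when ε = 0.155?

159

Need 2·127·exp(−2nε²) ≤ 0.128, i.e. exp(−2nε²) ≤ 0.128/254.
So 2nε² ≥ ln(254/0.128) = 7.593059.
Hence n ≥ 7.593059/(2·0.155²) = 158.024.
The smallest integer n is 159.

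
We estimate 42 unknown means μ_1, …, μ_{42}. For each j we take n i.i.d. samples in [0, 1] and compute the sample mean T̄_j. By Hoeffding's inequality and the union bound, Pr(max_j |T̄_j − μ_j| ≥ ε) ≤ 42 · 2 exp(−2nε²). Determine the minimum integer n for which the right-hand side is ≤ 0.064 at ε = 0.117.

263

Need 2·42·exp(−2nε²) ≤ 0.064, i.e. exp(−2nε²) ≤ 0.064/84.
So 2nε² ≥ ln(84/0.064) = 7.179689.
Hence n ≥ 7.179689/(2·0.117²) = 262.243.
The smallest integer n is 263.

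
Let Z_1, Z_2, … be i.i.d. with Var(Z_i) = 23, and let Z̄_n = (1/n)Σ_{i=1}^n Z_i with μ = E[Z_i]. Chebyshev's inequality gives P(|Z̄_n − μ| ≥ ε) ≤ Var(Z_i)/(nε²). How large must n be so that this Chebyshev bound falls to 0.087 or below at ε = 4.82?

12

Require 23/(n·4.82²) ≤ 0.087, i.e. n ≥ 23/(0.087·4.82²) = 11.379.
The smallest integer n is 12.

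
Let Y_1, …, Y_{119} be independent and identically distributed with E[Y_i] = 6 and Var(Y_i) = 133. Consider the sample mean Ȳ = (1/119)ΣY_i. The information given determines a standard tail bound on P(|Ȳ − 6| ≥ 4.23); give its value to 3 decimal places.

With mean and variance of each term known, Chebyshev's inequality bounds the deviation of the sum (or sample mean).
Var(Ȳ) = Var(Y_i)/n = 133/119 = 1.1176.
Chebyshev: P(|Ȳ − 6| ≥ 4.23) ≤ Var(Ȳ)/(4.23)² = 133/(119·4.23²) = 0.0625.

0.062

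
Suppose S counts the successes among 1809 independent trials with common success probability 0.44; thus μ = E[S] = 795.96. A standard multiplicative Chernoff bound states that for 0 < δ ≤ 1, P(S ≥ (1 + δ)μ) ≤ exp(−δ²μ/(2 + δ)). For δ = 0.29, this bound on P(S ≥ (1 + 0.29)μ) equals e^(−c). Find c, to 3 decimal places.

29.232

c = δ²μ/(2 + δ) = 0.29²·795.96/(2 + 0.29) = 29.2315.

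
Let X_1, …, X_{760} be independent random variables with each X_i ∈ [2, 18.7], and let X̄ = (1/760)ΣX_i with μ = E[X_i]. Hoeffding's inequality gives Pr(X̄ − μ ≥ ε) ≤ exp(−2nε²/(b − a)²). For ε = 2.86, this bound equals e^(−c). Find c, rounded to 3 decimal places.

c = 2nε²/(b − a)² = 2·760·2.86² / 16.7² = 44.5803.

44.580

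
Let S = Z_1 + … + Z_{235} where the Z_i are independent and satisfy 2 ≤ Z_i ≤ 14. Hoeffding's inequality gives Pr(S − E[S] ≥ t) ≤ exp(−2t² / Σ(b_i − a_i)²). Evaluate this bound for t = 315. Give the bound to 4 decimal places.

Σ(b_i − a_i)² = 235·(12)² = 33840.
Exponent = 2·315²/33840 = 5.8644.
Bound = exp(−5.8644) = 0.00284.

0.0028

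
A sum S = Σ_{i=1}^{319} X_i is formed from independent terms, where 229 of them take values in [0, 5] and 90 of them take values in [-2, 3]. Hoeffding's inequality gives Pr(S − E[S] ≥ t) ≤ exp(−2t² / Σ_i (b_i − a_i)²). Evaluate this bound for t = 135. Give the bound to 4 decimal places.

Σ(b_i − a_i)² = 229·5² + 90·5² = 7975.
Exponent = 2·135² / 7975 = 4.57053.
Bound = exp(−4.57053) = 0.01035.

0.0104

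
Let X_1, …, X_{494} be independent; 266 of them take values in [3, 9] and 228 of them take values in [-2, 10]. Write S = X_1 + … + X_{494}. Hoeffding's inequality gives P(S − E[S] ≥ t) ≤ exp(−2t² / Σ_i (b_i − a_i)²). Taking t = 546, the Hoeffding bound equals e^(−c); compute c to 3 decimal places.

14.059

Σ(b_i − a_i)² = 266·6² + 228·12² = 42408.
c = 2t² / 42408 = 2·546² / 42408 = 14.0594.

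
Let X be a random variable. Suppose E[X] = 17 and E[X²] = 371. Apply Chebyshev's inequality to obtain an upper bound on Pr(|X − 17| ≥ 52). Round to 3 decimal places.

Var(X) = E[X²] − (E[X])² = 371 − 289 = 82.
Chebyshev's inequality: Pr(|X − μ| ≥ t) ≤ Var(X)/t² = 82/2704 = 0.0303.

0.030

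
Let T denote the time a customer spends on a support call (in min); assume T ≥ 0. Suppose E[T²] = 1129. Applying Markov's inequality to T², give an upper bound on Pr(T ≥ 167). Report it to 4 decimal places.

0.0405

Since T ≥ 0, the event {T ≥ 167} is the same as {T² ≥ 27889}.
Markov's inequality applied to T² gives Pr(T² ≥ 27889) ≤ E[T²]/27889 = 1129/27889 = 0.0405.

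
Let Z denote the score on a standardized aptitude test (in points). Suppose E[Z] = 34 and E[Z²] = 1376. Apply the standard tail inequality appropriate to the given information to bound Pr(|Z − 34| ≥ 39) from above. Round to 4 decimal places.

The first two moments determine the variance, so Chebyshev's inequality is the sharpest standard bound available.
Var(Z) = E[Z²] − (E[Z])² = 1376 − 1156 = 220.
Chebyshev's inequality: Pr(|Z − μ| ≥ t) ≤ Var(Z)/t² = 220/1521 = 0.1446.

0.1446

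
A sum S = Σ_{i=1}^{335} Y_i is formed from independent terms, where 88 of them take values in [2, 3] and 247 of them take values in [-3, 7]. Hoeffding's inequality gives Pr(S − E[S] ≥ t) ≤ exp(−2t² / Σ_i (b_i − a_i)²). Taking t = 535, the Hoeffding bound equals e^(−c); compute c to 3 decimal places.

Σ(b_i − a_i)² = 88·1² + 247·10² = 24788.
c = 2t² / 24788 = 2·535² / 24788 = 23.0938.

23.094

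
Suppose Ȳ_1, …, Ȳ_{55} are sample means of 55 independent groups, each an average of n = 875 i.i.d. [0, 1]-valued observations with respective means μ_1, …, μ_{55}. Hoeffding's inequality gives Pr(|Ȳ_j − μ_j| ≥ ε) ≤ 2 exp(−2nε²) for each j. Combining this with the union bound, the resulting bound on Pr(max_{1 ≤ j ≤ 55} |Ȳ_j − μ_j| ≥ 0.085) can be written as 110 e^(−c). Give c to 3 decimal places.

12.644

Union bound over the 55 events: Pr(max_{1 ≤ j ≤ 55} |Ȳ_j − μ_j| ≥ 0.085) ≤ 55·2·exp(−2nε²) = 110 exp(−2·875·0.085²).
So c = 2·875·0.085² = 12.6438.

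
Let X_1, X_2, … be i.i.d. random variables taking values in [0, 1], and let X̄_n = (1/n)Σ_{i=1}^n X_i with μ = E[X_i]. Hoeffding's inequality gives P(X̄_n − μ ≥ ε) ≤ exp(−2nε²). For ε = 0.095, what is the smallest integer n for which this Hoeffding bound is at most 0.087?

Require exp(−2nε²) ≤ 0.087, i.e. 2nε² ≥ ln(1/0.087) = 2.441847.
So n ≥ 2.441847 / (2·0.095²) = 135.282.
The smallest integer n is 136.

136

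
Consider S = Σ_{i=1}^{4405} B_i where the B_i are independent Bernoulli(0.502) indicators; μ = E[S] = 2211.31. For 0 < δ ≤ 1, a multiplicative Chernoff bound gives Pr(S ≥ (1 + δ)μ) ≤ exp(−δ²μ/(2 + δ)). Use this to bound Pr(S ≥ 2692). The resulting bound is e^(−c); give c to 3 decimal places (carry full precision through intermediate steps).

Write 2692 = (1 + δ)μ, so δ = 2692/2211.31 − 1 = 0.2173779…
Then the exponent is δ²μ/(2 + δ) = (2692 − μ)² / (μ·(2 + δ)) = 47.123856.

47.124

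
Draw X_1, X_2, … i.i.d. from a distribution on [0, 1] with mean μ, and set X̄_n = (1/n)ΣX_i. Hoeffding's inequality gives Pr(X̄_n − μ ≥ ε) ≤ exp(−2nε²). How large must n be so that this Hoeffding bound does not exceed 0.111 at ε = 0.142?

55

Require exp(−2nε²) ≤ 0.111, i.e. 2nε² ≥ ln(1/0.111) = 2.198225.
So n ≥ 2.198225 / (2·0.142²) = 54.509.
The smallest integer n is 55.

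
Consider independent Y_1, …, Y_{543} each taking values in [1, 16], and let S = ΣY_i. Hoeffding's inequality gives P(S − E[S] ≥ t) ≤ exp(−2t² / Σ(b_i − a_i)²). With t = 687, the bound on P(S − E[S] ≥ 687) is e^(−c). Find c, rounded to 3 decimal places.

Σ(b_i − a_i)² = 543·(15)² = 122175.
c = 2t²/122175 = 2·687²/122175 = 7.7261.

7.726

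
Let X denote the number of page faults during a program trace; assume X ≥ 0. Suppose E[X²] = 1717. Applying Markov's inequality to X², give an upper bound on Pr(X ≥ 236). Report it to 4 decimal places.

Since X ≥ 0, the event {X ≥ 236} is the same as {X² ≥ 55696}.
Markov's inequality applied to X² gives Pr(X² ≥ 55696) ≤ E[X²]/55696 = 1717/55696 = 0.0308.

0.0308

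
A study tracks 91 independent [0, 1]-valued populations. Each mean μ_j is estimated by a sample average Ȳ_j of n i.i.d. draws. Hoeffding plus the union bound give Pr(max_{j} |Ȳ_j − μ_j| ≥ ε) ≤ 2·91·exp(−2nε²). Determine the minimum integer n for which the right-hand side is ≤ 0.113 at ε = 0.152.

160

Need 2·91·exp(−2nε²) ≤ 0.113, i.e. exp(−2nε²) ≤ 0.113/182.
So 2nε² ≥ ln(182/0.113) = 7.384374.
Hence n ≥ 7.384374/(2·0.152²) = 159.807.
The smallest integer n is 160.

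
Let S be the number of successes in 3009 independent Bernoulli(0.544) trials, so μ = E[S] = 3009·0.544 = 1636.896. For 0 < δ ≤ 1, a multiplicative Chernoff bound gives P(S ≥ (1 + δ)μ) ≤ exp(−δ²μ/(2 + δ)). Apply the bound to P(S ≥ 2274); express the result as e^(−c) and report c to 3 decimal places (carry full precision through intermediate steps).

Write 2274 = (1 + δ)μ, so δ = 2274/1636.896 − 1 = 0.3892147…
Then the exponent is δ²μ/(2 + δ) = (2274 − μ)² / (μ·(2 + δ)) = 103.787344.

103.787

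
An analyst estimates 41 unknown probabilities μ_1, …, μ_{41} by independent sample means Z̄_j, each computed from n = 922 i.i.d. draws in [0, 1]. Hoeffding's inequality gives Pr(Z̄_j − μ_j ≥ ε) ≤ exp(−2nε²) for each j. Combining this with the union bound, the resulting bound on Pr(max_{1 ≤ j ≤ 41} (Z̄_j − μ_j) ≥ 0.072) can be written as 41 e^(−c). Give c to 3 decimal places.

Union bound over the 41 events: Pr(max_{1 ≤ j ≤ 41} (Z̄_j − μ_j) ≥ 0.072) ≤ 41·exp(−2nε²) = 41 exp(−2·922·0.072²).
So c = 2·922·0.072² = 9.5593.

9.559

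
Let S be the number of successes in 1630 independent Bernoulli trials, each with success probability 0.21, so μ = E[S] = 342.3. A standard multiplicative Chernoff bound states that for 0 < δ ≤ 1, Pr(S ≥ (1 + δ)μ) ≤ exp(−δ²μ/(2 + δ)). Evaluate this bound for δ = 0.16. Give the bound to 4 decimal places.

Exponent = δ²μ/(2 + δ) = 0.16²·342.3/2.16 = 4.0569.
Bound = exp(−4.0569) = 0.01730.

0.0173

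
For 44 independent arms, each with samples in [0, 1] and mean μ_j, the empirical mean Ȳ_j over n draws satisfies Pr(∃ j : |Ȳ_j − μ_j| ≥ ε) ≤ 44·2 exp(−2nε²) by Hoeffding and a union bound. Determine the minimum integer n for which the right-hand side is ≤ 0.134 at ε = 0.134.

181

Need 2·44·exp(−2nε²) ≤ 0.134, i.e. exp(−2nε²) ≤ 0.134/88.
So 2nε² ≥ ln(88/0.134) = 6.487252.
Hence n ≥ 6.487252/(2·0.134²) = 180.643.
The smallest integer n is 181.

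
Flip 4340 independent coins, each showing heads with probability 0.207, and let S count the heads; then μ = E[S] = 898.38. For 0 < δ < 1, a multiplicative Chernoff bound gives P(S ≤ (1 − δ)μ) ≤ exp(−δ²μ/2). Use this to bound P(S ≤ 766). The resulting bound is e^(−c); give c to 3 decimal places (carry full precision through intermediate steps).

9.753

Write 766 = (1 − δ)μ, so δ = 1 − 766/898.38 = 0.1473541…
Then the exponent is δ²μ/2 = (μ − 766)²/(2μ) = 9.753370.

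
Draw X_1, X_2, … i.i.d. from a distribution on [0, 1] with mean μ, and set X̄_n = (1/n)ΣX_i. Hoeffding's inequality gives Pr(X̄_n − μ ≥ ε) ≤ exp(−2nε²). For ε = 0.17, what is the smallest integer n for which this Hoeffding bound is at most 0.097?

41

Require exp(−2nε²) ≤ 0.097, i.e. 2nε² ≥ ln(1/0.097) = 2.333044.
So n ≥ 2.333044 / (2·0.17²) = 40.364.
The smallest integer n is 41.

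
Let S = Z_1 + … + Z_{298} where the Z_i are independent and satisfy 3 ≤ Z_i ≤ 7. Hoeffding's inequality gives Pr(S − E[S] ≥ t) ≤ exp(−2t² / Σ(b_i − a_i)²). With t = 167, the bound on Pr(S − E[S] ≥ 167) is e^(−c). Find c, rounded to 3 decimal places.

11.698

Σ(b_i − a_i)² = 298·(4)² = 4768.
c = 2t²/4768 = 2·167²/4768 = 11.6984.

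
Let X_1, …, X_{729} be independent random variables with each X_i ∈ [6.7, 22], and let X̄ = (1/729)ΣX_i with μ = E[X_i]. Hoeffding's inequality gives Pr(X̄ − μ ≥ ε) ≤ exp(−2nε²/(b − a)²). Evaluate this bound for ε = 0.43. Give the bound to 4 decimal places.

0.3161

Exponent: 2nε²/(b − a)² = 2·729·0.43² / 15.3² = 1.15163.
Bound = exp(−1.15163) = 0.31612.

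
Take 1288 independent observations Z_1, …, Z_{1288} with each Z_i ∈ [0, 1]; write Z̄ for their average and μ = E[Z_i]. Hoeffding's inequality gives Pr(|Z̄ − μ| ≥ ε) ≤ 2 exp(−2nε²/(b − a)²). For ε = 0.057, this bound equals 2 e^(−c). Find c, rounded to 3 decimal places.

c = 2nε²/(b − a)² = 2·1288·0.057² / 1² = 8.3694.

8.369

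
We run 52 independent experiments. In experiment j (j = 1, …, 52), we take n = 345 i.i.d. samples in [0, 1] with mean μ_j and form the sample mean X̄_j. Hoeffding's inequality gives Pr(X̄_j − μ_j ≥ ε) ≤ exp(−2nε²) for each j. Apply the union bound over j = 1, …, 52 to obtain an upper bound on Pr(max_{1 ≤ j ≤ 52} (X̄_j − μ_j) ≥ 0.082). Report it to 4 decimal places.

Per-experiment Hoeffding bound: exp(−2·345·0.082²) = exp(−4.63956) = 0.0096619.
Union bound over 52 events: 52·0.0096619 = 0.50242.

0.5024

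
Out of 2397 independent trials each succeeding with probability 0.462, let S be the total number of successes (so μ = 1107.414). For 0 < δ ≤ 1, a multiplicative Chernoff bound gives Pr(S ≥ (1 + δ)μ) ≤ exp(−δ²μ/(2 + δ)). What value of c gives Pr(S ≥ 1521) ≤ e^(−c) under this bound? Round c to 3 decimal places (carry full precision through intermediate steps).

Write 1521 = (1 + δ)μ, so δ = 1521/1107.414 − 1 = 0.3734701…
Then the exponent is δ²μ/(2 + δ) = (1521 − μ)² / (μ·(2 + δ)) = 65.078553.

65.079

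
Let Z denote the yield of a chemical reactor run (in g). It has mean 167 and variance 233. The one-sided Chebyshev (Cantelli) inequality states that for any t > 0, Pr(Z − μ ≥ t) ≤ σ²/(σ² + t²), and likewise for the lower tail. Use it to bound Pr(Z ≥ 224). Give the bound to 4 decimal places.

Here σ² = 233 and t = 57, so σ² + t² = 3482.
Cantelli's bound: 233/3482 = 0.0669.

0.0669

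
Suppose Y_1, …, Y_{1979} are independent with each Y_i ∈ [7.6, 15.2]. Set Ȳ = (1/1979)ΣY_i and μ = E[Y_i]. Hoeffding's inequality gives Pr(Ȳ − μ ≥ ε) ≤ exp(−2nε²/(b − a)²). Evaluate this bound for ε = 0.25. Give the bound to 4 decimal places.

Exponent: 2nε²/(b − a)² = 2·1979·0.25² / 7.6² = 4.28281.
Bound = exp(−4.28281) = 0.01380.

0.0138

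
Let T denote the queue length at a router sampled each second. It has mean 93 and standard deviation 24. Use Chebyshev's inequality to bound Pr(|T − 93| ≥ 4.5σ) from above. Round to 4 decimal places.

Chebyshev: Pr(|T − μ| ≥ t) ≤ Var(T)/t².
Var(T) = σ² = 24² = 576.
t = 4.5·24 = 108.
Bound = 576 / 11664 = 0.0494.

0.0494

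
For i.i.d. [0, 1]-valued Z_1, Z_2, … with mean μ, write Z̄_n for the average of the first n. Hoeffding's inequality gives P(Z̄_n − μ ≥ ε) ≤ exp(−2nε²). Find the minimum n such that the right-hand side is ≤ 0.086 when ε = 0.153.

Require exp(−2nε²) ≤ 0.086, i.e. 2nε² ≥ ln(1/0.086) = 2.453408.
So n ≥ 2.453408 / (2·0.153²) = 52.403.
The smallest integer n is 53.

53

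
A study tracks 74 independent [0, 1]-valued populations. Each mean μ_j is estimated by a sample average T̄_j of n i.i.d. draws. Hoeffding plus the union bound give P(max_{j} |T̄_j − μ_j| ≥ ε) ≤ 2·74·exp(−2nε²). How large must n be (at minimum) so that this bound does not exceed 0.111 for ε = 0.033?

3304

Need 2·74·exp(−2nε²) ≤ 0.111, i.e. exp(−2nε²) ≤ 0.111/148.
So 2nε² ≥ ln(148/0.111) = 7.195437.
Hence n ≥ 7.195437/(2·0.033²) = 3303.690.
The smallest integer n is 3304.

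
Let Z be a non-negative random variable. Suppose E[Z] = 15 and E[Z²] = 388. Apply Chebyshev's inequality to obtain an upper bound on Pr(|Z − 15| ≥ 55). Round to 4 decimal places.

0.0539

Var(Z) = E[Z²] − (E[Z])² = 388 − 225 = 163.
Chebyshev's inequality: Pr(|Z − μ| ≥ t) ≤ Var(Z)/t² = 163/3025 = 0.0539.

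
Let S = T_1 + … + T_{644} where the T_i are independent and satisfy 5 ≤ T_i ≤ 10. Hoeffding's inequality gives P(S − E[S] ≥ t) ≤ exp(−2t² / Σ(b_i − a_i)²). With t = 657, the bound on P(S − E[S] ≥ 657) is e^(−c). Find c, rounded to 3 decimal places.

Σ(b_i − a_i)² = 644·(5)² = 16100.
c = 2t²/16100 = 2·657²/16100 = 53.6210.

53.621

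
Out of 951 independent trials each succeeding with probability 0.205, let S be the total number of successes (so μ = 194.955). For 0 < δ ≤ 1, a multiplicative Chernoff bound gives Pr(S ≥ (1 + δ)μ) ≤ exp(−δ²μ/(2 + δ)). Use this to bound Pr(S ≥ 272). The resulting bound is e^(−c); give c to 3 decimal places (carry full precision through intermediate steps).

Write 272 = (1 + δ)μ, so δ = 272/194.955 − 1 = 0.3951938…
Then the exponent is δ²μ/(2 + δ) = (272 − μ)² / (μ·(2 + δ)) = 12.712000.

12.712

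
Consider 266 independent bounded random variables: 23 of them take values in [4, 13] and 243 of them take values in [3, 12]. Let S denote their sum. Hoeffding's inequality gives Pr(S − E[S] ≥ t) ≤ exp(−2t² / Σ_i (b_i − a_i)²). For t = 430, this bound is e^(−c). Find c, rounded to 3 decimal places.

17.163

Σ(b_i − a_i)² = 23·9² + 243·9² = 21546.
c = 2t² / 21546 = 2·430² / 21546 = 17.1633.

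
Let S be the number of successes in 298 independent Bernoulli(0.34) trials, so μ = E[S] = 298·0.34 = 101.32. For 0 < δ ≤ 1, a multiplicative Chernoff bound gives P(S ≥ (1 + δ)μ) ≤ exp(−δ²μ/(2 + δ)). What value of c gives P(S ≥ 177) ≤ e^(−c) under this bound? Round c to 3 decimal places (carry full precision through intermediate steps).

20.579

Write 177 = (1 + δ)μ, so δ = 177/101.32 − 1 = 0.7469404…
Then the exponent is δ²μ/(2 + δ) = (177 − μ)² / (μ·(2 + δ)) = 20.578695.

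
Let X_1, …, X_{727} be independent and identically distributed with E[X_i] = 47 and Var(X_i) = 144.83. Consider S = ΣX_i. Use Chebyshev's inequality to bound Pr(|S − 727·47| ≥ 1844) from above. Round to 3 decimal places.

0.031

Var(S) = n·Var(X_i) = 727·144.83 = 105291.41.
Chebyshev: Pr(|S − 727·47| ≥ 1844) ≤ Var(S)/1844² = 105291.41/3400336 = 0.0310.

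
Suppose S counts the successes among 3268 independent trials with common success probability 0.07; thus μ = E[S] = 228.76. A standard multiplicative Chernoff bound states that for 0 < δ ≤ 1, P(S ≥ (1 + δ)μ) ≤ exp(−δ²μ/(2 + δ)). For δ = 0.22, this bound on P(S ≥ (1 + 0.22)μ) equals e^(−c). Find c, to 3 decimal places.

4.987

c = δ²μ/(2 + δ) = 0.22²·228.76/(2 + 0.22) = 4.9874.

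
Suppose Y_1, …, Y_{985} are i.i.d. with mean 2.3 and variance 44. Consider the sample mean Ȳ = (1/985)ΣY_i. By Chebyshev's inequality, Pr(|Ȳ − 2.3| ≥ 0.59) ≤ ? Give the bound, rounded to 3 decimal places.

Var(Ȳ) = Var(Y_i)/n = 44/985 = 0.04467.
Chebyshev: Pr(|Ȳ − 2.3| ≥ 0.59) ≤ Var(Ȳ)/(0.59)² = 44/(985·0.59²) = 0.1283.

0.128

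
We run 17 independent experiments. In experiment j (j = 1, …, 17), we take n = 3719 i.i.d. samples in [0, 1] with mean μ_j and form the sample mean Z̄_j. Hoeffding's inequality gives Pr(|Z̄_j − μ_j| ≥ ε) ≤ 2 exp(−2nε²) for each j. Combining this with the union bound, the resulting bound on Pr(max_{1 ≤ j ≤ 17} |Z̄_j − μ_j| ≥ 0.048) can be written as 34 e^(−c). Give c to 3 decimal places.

Union bound over the 17 events: Pr(max_{1 ≤ j ≤ 17} |Z̄_j − μ_j| ≥ 0.048) ≤ 17·2·exp(−2nε²) = 34 exp(−2·3719·0.048²).
So c = 2·3719·0.048² = 17.1372.

17.137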